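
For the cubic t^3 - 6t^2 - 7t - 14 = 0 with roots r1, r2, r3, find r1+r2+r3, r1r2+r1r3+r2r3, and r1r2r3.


Monic cubic t^3+bt^2+ct+d=0: sum=-b, pairwise sum=c, product=-d.
b=-6, c=-7, d=-14
r1+r2+r3 = 6
r1r2+r1r3+r2r3 = -7
r1r2r3 = 14


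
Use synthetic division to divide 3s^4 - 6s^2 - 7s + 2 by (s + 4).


Synthetic division with c = -4. Coefficients: 3, 0, -6, -7, 2
Bring down 3.
  3 * -4 = -12; -12 + 0 = -12
  -12 * -4 = 48; 48 - 6 = 42
  42 * -4 = -168; -168 - 7 = -175
  -175 * -4 = 700; 700 + 2 = 702
Quotient: 3s^3 - 12s^2 + 42s - 175, Remainder: 702


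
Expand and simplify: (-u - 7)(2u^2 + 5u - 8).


Distribute each term of the first polynomial:
  (-u)(2u^2 + 5u - 8) = -2u^3 - 5u^2 + 8u
  (-7)(2u^2 + 5u - 8) = -14u^2 - 35u + 56
Sum: -2u^3 - 19u^2 - 27u + 56


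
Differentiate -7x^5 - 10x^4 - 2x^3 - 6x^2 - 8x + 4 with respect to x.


Apply the power rule term by term:
  d/dx(-7x^5) = -35x^4
  d/dx(-10x^4) = -40x^3
  d/dx(-2x^3) = -6x^2
  d/dx(-6x^2) = -12x
  d/dx(-8x) = -8
  d/dx(4) = 0
p'(x) = -35x^4 - 40x^3 - 6x^2 - 12x - 8


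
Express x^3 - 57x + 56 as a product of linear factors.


Try integer roots (divisors of 56). x=7: p(7)=0.
Divide out (x - 7): quotient is x^2 + 7x - 8.
Factor the quadratic: (x + 8)(x - 1)
Result: (x - 7)(x + 8)(x - 1)


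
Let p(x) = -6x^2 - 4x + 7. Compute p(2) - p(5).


p(2) = -25
p(5) = -163
p(2) - p(5) = -25 + 163 = 138


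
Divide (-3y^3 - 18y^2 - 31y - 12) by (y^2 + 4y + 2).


(-3y^3 - 18y^2 - 31y - 12) / (y^2 + 4y + 2)
Step 1: -3y * (y^2 + 4y + 2) = -3y^3 - 12y^2 - 6y; subtract.
Step 2: -6 * (y^2 + 4y + 2) = -6y^2 - 24y - 12; subtract.
Quotient: -3y - 6, Remainder: -y


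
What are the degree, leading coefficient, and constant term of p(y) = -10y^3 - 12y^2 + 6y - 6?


Highest power of y is 3, with coefficient -10. Constant term is -6.
Degree = 3, leading coefficient = -10, constant term = -6


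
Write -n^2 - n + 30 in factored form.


Roots satisfy r1 + r2 = -b/a = -1 and r1*r2 = c/a = -30.
So r1 = 5, r2 = -6.
-n^2 - n + 30 = -(n - r1)(n - r2) = -(n - 5)(n + 6)


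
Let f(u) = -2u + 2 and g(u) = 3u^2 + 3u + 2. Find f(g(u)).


Substitute g(u) into f:
f(g(u)) = -2*(3u^2 + 3u + 2) + 2
Expand and combine: -6u^2 - 6u - 2


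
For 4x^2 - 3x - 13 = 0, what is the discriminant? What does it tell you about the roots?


D = b^2 - 4ac = (-3)^2 - 4(4)(-13) = 9 + 208 = 217
Since D > 0: two distinct irrational roots


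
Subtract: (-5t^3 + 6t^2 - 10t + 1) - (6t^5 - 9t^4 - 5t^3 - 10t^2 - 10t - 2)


Distribute the minus sign:
  (-5t^3 + 6t^2 - 10t + 1)
- (6t^5 - 9t^4 - 5t^3 - 10t^2 - 10t - 2)
Negate second polynomial: -6t^5 + 9t^4 + 5t^3 + 10t^2 + 10t + 2
Add: -6t^5 + 9t^4 + 16t^2 + 3


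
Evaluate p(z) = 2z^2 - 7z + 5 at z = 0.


Using direct substitution:
  2 * (0)^2 = 0
  -7 * (0)^1 = 0
  constant: 5
Sum = 0 + 0 + 5 = 5


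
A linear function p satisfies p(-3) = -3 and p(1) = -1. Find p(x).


p(x) = mx + b. Using p(-3)=-3, p(1)=-1:
m = (-3 + 1)/(-3 - 1) = -2/-4 = 1/2
b = -3 - m*(-3) = -3 + 3/2 = -3/2
p(x) = (1/2)x - (3/2)


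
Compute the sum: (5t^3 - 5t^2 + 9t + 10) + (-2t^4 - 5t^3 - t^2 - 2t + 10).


Align terms by degree and add:
  5t^3 - 5t^2 + 9t + 10
  -2t^4 - 5t^3 - t^2 - 2t + 10
= -2t^4 - 6t^2 + 7t + 20


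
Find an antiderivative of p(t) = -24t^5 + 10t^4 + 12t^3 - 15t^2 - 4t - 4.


Reverse power rule on each term:
  ∫ -24t^5 dt = -4t^6
  ∫ 10t^4 dt = 2t^5
  ∫ 12t^3 dt = 3t^4
  ∫ -15t^2 dt = -5t^3
  ∫ -4t dt = -2t^2
  ∫ -4 dt = -4t
F(t) = -4t^6 + 2t^5 + 3t^4 - 5t^3 - 2t^2 - 4t + C


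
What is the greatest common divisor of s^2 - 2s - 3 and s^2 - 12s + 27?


Factor each:
  s^2 - 2s - 3 = (s - 3)(s + 1)
  s^2 - 12s + 27 = (s - 3)(s - 9)
Common monic factor: s - 3


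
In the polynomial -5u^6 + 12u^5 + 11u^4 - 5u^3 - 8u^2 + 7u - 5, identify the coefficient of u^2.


Read off the coefficient of u^2: -8


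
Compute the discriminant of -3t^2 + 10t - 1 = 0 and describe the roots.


D = b^2 - 4ac = (10)^2 - 4(-3)(-1) = 100 - 12 = 88
Since D > 0: two distinct irrational roots


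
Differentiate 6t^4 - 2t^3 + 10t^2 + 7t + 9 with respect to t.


Apply the power rule term by term:
  d/dt(6t^4) = 24t^3
  d/dt(-2t^3) = -6t^2
  d/dt(10t^2) = 20t
  d/dt(7t) = 7
  d/dt(9) = 0
p'(t) = 24t^3 - 6t^2 + 20t + 7


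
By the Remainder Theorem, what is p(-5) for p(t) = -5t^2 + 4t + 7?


By the Remainder Theorem, the remainder equals p(-5):
  -5*(-5)^2 = -125
  4*(-5)^1 = -20
  constant: 7
Sum: -125 - 20 + 7 = -138


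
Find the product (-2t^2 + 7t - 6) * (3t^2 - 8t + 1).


Distribute each term of the first polynomial:
  (-2t^2)(3t^2 - 8t + 1) = -6t^4 + 16t^3 - 2t^2
  (7t)(3t^2 - 8t + 1) = 21t^3 - 56t^2 + 7t
  (-6)(3t^2 - 8t + 1) = -18t^2 + 48t - 6
Sum: -6t^4 + 37t^3 - 76t^2 + 55t - 6


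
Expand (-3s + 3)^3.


Expand (-3s + 3)^3 by repeated multiplication:
  (-3s + 3)^2 = 9s^2 - 18s + 9
= -27s^3 + 81s^2 - 81s + 27


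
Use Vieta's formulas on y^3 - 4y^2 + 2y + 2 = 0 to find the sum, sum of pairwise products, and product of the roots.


Monic cubic y^3+by^2+cy+d=0: sum=-b, pairwise sum=c, product=-d.
b=-4, c=2, d=2
r1+r2+r3 = 4
r1r2+r1r3+r2r3 = 2
r1r2r3 = -2


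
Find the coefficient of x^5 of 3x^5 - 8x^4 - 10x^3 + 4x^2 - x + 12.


Read off the coefficient of x^5: 3


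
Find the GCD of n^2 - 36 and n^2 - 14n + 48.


Factor each:
  n^2 - 36 = (n - 6)(n + 6)
  n^2 - 14n + 48 = (n - 6)(n - 8)
Common monic factor: n - 6


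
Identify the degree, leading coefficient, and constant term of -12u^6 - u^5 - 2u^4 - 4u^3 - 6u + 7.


Highest power of u is 6, with coefficient -12. Constant term is 7.
Degree = 6, leading coefficient = -12, constant term = 7


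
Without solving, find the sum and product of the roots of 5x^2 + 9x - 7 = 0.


For ax^2+bx+c=0: sum = -b/a, product = c/a.
a=5, b=9, c=-7
Sum = -(9)/5 = -9/5
Product = (-7)/5 = -7/5


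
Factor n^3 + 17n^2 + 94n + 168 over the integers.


Try integer roots (divisors of 168). n=-4: p(-4)=0.
Divide out (n + 4): quotient is n^2 + 13n + 42.
Factor the quadratic: (n + 6)(n + 7)
Result: (n + 4)(n + 6)(n + 7)


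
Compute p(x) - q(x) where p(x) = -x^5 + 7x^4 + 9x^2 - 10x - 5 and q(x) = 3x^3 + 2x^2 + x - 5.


Distribute the minus sign:
  (-x^5 + 7x^4 + 9x^2 - 10x - 5)
- (3x^3 + 2x^2 + x - 5)
Negate second polynomial: -3x^3 - 2x^2 - x + 5
Add: -x^5 + 7x^4 - 3x^3 + 7x^2 - 11x


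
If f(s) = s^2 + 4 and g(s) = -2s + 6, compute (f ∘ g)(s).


Substitute g(s) into f:
f(g(s)) = 1*(-2s + 6)^2 + 4
(-2s + 6)^2 = 4s^2 - 24s + 36
Expand and combine: 4s^2 - 24s + 40


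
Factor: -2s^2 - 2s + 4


Roots satisfy r1 + r2 = -b/a = -1 and r1*r2 = c/a = -2.
So r1 = -2, r2 = 1.
-2s^2 - 2s + 4 = -2(s - r1)(s - r2) = -2(s + 2)(s - 1)


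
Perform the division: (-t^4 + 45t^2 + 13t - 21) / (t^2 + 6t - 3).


(-t^4 + 45t^2 + 13t - 21) / (t^2 + 6t - 3)
Step 1: -t^2 * (t^2 + 6t - 3) = -t^4 - 6t^3 + 3t^2; subtract.
Step 2: 6t * (t^2 + 6t - 3) = 6t^3 + 36t^2 - 18t; subtract.
Step 3: 6 * (t^2 + 6t - 3) = 6t^2 + 36t - 18; subtract.
Quotient: -t^2 + 6t + 6, Remainder: -5t - 3


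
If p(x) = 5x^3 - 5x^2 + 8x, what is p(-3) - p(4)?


p(-3) = -204
p(4) = 272
p(-3) - p(4) = -204 - 272 = -476


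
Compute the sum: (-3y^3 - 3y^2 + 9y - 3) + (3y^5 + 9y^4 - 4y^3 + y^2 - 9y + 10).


Align terms by degree and add:
  -3y^3 - 3y^2 + 9y - 3
+ 3y^5 + 9y^4 - 4y^3 + y^2 - 9y + 10
= 3y^5 + 9y^4 - 7y^3 - 2y^2 + 7


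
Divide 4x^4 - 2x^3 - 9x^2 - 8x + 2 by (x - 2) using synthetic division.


Synthetic division with c = 2. Coefficients: 4, -2, -9, -8, 2
Bring down 4.
  4 * 2 = 8; 8 - 2 = 6
  6 * 2 = 12; 12 - 9 = 3
  3 * 2 = 6; 6 - 8 = -2
  -2 * 2 = -4; -4 + 2 = -2
Quotient: 4x^3 + 6x^2 + 3x - 2, Remainder: -2


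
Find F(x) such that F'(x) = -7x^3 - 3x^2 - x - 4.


Reverse power rule on each term:
  ∫ -7x^3 dx = -(7/4)x^4
  ∫ -3x^2 dx = -x^3
  ∫ -x dx = -(1/2)x^2
  ∫ -4 dx = -4x
F(x) = -(7/4)x^4 - x^3 - (1/2)x^2 - 4x + C


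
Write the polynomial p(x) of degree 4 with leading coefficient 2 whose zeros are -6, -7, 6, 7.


p(x) = 2(x + 6)(x + 7)(x - 6)(x - 7)
Expand: 2x^4 - 170x^2 + 3528


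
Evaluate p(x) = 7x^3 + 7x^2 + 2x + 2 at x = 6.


Using direct substitution:
  7 * (6)^3 = 1512
  7 * (6)^2 = 252
  2 * (6)^1 = 12
  constant: 2
Sum = 1512 + 252 + 12 + 2 = 1778


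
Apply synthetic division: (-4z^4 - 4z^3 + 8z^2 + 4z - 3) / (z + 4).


Synthetic division with c = -4. Coefficients: -4, -4, 8, 4, -3
Bring down -4.
  -4 * -4 = 16; 16 - 4 = 12
  12 * -4 = -48; -48 + 8 = -40
  -40 * -4 = 160; 160 + 4 = 164
  164 * -4 = -656; -656 - 3 = -659
Quotient: -4z^3 + 12z^2 - 40z + 164, Remainder: -659


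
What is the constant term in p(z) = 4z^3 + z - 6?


Read off the constant term: -6


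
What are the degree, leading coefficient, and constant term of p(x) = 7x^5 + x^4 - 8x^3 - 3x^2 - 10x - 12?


Highest power of x is 5, with coefficient 7. Constant term is -12.
Degree = 5, leading coefficient = 7, constant term = -12


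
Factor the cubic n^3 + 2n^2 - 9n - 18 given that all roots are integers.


Try integer roots (divisors of -18). n=-3: p(-3)=0.
Divide out (n + 3): quotient is n^2 - n - 6.
Factor the quadratic: (n + 2)(n - 3)
Result: (n + 3)(n + 2)(n - 3)


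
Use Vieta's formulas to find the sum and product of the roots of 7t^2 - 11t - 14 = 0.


For at^2+bt+c=0: sum = -b/a, product = c/a.
a=7, b=-11, c=-14
Sum = -(-11)/7 = 11/7
Product = (-14)/7 = -2


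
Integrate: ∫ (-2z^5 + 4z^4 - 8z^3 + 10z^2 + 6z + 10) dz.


Reverse power rule on each term:
  ∫ -2z^5 dz = -(1/3)z^6
  ∫ 4z^4 dz = (4/5)z^5
  ∫ -8z^3 dz = -2z^4
  ∫ 10z^2 dz = (10/3)z^3
  ∫ 6z dz = 3z^2
  ∫ 10 dz = 10z
F(z) = -(1/3)z^6 + (4/5)z^5 - 2z^4 + (10/3)z^3 + 3z^2 + 10z + C


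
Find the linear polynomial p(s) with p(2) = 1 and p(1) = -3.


p(s) = ms + b. Using p(2)=1, p(1)=-3:
m = (1 + 3)/(2 - 1) = 4/1 = 4
b = 1 - m*(2) = 1 - 8 = -7
p(s) = 4s - 7


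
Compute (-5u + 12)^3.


Expand (-5u + 12)^3 by repeated multiplication:
  (-5u + 12)^2 = 25u^2 - 120u + 144
= -125u^3 + 900u^2 - 2160u + 1728


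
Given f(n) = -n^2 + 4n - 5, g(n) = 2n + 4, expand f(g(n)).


Substitute g(n) into f:
f(g(n)) = -1*(2n + 4)^2 + 4*(2n + 4) + (-5)
(2n + 4)^2 = 4n^2 + 16n + 16
Expand and combine: -4n^2 - 8n - 5


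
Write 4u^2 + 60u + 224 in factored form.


Roots satisfy r1 + r2 = -b/a = -15 and r1*r2 = c/a = 56.
So r1 = -7, r2 = -8.
4u^2 + 60u + 224 = 4(u - r1)(u - r2) = 4(u + 7)(u + 8)


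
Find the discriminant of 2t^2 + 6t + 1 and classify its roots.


D = b^2 - 4ac = (6)^2 - 4(2)(1) = 36 - 8 = 28
Since D > 0: two distinct irrational roots


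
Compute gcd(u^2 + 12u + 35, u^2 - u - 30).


Factor each:
  u^2 + 12u + 35 = (u + 5)(u + 7)
  u^2 - u - 30 = (u + 5)(u - 6)
Common monic factor: u + 5


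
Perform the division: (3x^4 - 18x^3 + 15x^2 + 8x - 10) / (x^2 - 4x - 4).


(3x^4 - 18x^3 + 15x^2 + 8x - 10) / (x^2 - 4x - 4)
Step 1: 3x^2 * (x^2 - 4x - 4) = 3x^4 - 12x^3 - 12x^2; subtract.
Step 2: -6x * (x^2 - 4x - 4) = -6x^3 + 24x^2 + 24x; subtract.
Step 3: 3 * (x^2 - 4x - 4) = 3x^2 - 12x - 12; subtract.
Quotient: 3x^2 - 6x + 3, Remainder: -4x + 2


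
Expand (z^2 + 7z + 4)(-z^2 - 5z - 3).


Distribute each term of the first polynomial:
  (z^2)(-z^2 - 5z - 3) = -z^4 - 5z^3 - 3z^2
  (7z)(-z^2 - 5z - 3) = -7z^3 - 35z^2 - 21z
  (4)(-z^2 - 5z - 3) = -4z^2 - 20z - 12
Sum: -z^4 - 12z^3 - 42z^2 - 41z - 12


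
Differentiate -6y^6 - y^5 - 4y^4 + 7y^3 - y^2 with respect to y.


Apply the power rule term by term:
  d/dy(-6y^6) = -36y^5
  d/dy(-y^5) = -5y^4
  d/dy(-4y^4) = -16y^3
  d/dy(7y^3) = 21y^2
  d/dy(-y^2) = -2y
p'(y) = -36y^5 - 5y^4 - 16y^3 + 21y^2 - 2y


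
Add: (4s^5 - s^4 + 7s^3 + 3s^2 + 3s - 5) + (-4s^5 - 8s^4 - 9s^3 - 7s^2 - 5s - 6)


Align terms by degree and add:
  4s^5 - s^4 + 7s^3 + 3s^2 + 3s - 5
  -4s^5 - 8s^4 - 9s^3 - 7s^2 - 5s - 6
= -9s^4 - 2s^3 - 4s^2 - 2s - 11


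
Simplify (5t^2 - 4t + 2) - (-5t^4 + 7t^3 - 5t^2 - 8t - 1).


Distribute the minus sign:
  (5t^2 - 4t + 2)
- (-5t^4 + 7t^3 - 5t^2 - 8t - 1)
Negate second polynomial: 5t^4 - 7t^3 + 5t^2 + 8t + 1
Add: 5t^4 - 7t^3 + 10t^2 + 4t + 3


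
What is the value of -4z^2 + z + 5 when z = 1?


Using direct substitution:
  -4 * (1)^2 = -4
  1 * (1)^1 = 1
  constant: 5
Sum = -4 + 1 + 5 = 2


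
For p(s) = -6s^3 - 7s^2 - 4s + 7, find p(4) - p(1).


p(4) = -505
p(1) = -10
p(4) - p(1) = -505 + 10 = -495


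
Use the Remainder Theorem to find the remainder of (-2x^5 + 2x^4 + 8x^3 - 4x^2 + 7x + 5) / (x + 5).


By the Remainder Theorem, the remainder equals p(-5):
  -2*(-5)^5 = 6250
  2*(-5)^4 = 1250
  8*(-5)^3 = -1000
  -4*(-5)^2 = -100
  7*(-5)^1 = -35
  constant: 5
Sum: 6250 + 1250 - 1000 - 100 - 35 + 5 = 6370


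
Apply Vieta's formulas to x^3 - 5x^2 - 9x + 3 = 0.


Monic cubic x^3+bx^2+cx+d=0: sum=-b, pairwise sum=c, product=-d.
b=-5, c=-9, d=3
r1+r2+r3 = 5
r1r2+r1r3+r2r3 = -9
r1r2r3 = -3


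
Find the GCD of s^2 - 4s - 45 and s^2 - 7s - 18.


Factor each:
  s^2 - 4s - 45 = (s - 9)(s + 5)
  s^2 - 7s - 18 = (s - 9)(s + 2)
Common monic factor: s - 9


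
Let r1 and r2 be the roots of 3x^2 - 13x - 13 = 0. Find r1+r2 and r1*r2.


For ax^2+bx+c=0: sum = -b/a, product = c/a.
a=3, b=-13, c=-13
Sum = -(-13)/3 = 13/3
Product = (-13)/3 = -13/3


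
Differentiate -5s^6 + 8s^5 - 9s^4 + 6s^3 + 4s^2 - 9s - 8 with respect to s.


Apply the power rule term by term:
  d/ds(-5s^6) = -30s^5
  d/ds(8s^5) = 40s^4
  d/ds(-9s^4) = -36s^3
  d/ds(6s^3) = 18s^2
  d/ds(4s^2) = 8s
  d/ds(-9s) = -9
  d/ds(-8) = 0
p'(s) = -30s^5 + 40s^4 - 36s^3 + 18s^2 + 8s - 9


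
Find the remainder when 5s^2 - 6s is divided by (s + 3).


By the Remainder Theorem, the remainder equals p(-3):
  5*(-3)^2 = 45
  -6*(-3)^1 = 18
  constant: 0
Sum: 45 + 18 + 0 = 63


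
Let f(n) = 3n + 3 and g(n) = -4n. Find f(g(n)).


Substitute g(n) into f:
f(g(n)) = 3*(-4n) + 3
Expand and combine: -12n + 3


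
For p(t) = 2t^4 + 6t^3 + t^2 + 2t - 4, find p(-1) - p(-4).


p(-1) = -9
p(-4) = 132
p(-1) - p(-4) = -9 - 132 = -141


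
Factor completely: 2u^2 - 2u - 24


Roots satisfy r1 + r2 = -b/a = 1 and r1*r2 = c/a = -12.
So r1 = -3, r2 = 4.
2u^2 - 2u - 24 = 2(u - r1)(u - r2) = 2(u + 3)(u - 4)


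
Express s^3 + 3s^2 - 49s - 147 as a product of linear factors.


Try integer roots (divisors of -147). s=-7: p(-7)=0.
Divide out (s + 7): quotient is s^2 - 4s - 21.
Factor the quadratic: (s - 7)(s + 3)
Result: (s + 7)(s - 7)(s + 3)


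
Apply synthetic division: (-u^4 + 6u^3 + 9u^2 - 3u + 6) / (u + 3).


Synthetic division with c = -3. Coefficients: -1, 6, 9, -3, 6
Bring down -1.
  -1 * -3 = 3; 3 + 6 = 9
  9 * -3 = -27; -27 + 9 = -18
  -18 * -3 = 54; 54 - 3 = 51
  51 * -3 = -153; -153 + 6 = -147
Quotient: -u^3 + 9u^2 - 18u + 51, Remainder: -147


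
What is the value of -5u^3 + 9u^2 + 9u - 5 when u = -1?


Using direct substitution:
  -5 * (-1)^3 = 5
  9 * (-1)^2 = 9
  9 * (-1)^1 = -9
  constant: -5
Sum = 5 + 9 - 9 - 5 = 0


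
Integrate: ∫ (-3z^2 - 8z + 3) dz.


Reverse power rule on each term:
  ∫ -3z^2 dz = -z^3
  ∫ -8z dz = -4z^2
  ∫ 3 dz = 3z
F(z) = -z^3 - 4z^2 + 3z + C


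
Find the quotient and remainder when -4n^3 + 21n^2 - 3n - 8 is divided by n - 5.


(-4n^3 + 21n^2 - 3n - 8) / (n - 5)
Step 1: -4n^2 * (n - 5) = -4n^3 + 20n^2; subtract.
Step 2: n * (n - 5) = n^2 - 5n; subtract.
Step 3: 2 * (n - 5) = 2n - 10; subtract.
Quotient: -4n^2 + n + 2, Remainder: 2


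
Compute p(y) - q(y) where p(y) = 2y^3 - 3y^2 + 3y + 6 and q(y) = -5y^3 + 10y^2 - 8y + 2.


Distribute the minus sign:
  (2y^3 - 3y^2 + 3y + 6)
- (-5y^3 + 10y^2 - 8y + 2)
Negate second polynomial: 5y^3 - 10y^2 + 8y - 2
Add: 7y^3 - 13y^2 + 11y + 4


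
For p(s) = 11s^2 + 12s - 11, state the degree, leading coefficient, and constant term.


Highest power of s is 2, with coefficient 11. Constant term is -11.
Degree = 2, leading coefficient = 11, constant term = -11


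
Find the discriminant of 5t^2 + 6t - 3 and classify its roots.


D = b^2 - 4ac = (6)^2 - 4(5)(-3) = 36 + 60 = 96
Since D > 0: two distinct irrational roots


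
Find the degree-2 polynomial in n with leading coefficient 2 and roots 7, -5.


p(n) = 2(n - 7)(n + 5)
Expand: 2n^2 - 4n - 70


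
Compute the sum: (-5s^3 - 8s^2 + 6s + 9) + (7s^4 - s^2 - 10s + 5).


Align terms by degree and add:
  -5s^3 - 8s^2 + 6s + 9
+ 7s^4 - s^2 - 10s + 5
= 7s^4 - 5s^3 - 9s^2 - 4s + 14


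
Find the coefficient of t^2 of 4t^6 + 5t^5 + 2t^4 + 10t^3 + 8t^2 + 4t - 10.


Read off the coefficient of t^2: 8


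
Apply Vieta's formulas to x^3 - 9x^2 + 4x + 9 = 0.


Monic cubic x^3+bx^2+cx+d=0: sum=-b, pairwise sum=c, product=-d.
b=-9, c=4, d=9
r1+r2+r3 = 9
r1r2+r1r3+r2r3 = 4
r1r2r3 = -9


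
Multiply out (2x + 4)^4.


Expand (2x + 4)^4 by repeated multiplication:
  (2x + 4)^2 = 4x^2 + 16x + 16
  (2x + 4)^3 = 8x^3 + 48x^2 + 96x + 64
= 16x^4 + 128x^3 + 384x^2 + 512x + 256


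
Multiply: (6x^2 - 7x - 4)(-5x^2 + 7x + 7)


Distribute each term of the first polynomial:
  (6x^2)(-5x^2 + 7x + 7) = -30x^4 + 42x^3 + 42x^2
  (-7x)(-5x^2 + 7x + 7) = 35x^3 - 49x^2 - 49x
  (-4)(-5x^2 + 7x + 7) = 20x^2 - 28x - 28
Sum: -30x^4 + 77x^3 + 13x^2 - 77x - 28


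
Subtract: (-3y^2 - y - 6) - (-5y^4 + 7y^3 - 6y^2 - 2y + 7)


Distribute the minus sign:
  (-3y^2 - y - 6)
- (-5y^4 + 7y^3 - 6y^2 - 2y + 7)
Negate second polynomial: 5y^4 - 7y^3 + 6y^2 + 2y - 7
Add: 5y^4 - 7y^3 + 3y^2 + y - 13


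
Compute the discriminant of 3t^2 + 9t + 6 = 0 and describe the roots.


D = b^2 - 4ac = (9)^2 - 4(3)(6) = 81 - 72 = 9
Since D > 0: two distinct rational roots


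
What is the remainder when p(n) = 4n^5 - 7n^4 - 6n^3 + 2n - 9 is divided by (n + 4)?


By the Remainder Theorem, the remainder equals p(-4):
  4*(-4)^5 = -4096
  -7*(-4)^4 = -1792
  -6*(-4)^3 = 384
  0*(-4)^2 = 0
  2*(-4)^1 = -8
  constant: -9
Sum: -4096 - 1792 + 384 + 0 - 8 - 9 = -5521


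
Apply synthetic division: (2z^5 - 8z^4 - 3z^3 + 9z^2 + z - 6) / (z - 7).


Synthetic division with c = 7. Coefficients: 2, -8, -3, 9, 1, -6
Bring down 2.
  2 * 7 = 14; 14 - 8 = 6
  6 * 7 = 42; 42 - 3 = 39
  39 * 7 = 273; 273 + 9 = 282
  282 * 7 = 1974; 1974 + 1 = 1975
  1975 * 7 = 13825; 13825 - 6 = 13819
Quotient: 2z^4 + 6z^3 + 39z^2 + 282z + 1975, Remainder: 13819


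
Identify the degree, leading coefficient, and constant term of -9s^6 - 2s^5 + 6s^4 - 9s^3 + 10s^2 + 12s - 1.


Highest power of s is 6, with coefficient -9. Constant term is -1.
Degree = 6, leading coefficient = -9, constant term = -1


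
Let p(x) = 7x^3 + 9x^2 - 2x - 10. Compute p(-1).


Using direct substitution:
  7 * (-1)^3 = -7
  9 * (-1)^2 = 9
  -2 * (-1)^1 = 2
  constant: -10
Sum = -7 + 9 + 2 - 10 = -6


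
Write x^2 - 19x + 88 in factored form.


Roots satisfy r1 + r2 = -b/a = 19 and r1*r2 = c/a = 88.
So r1 = 11, r2 = 8.
x^2 - 19x + 88 = (x - r1)(x - r2) = (x - 11)(x - 8)


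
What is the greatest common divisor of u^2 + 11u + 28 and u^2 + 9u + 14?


Factor each:
  u^2 + 11u + 28 = (u + 7)(u + 4)
  u^2 + 9u + 14 = (u + 7)(u + 2)
Common monic factor: u + 7


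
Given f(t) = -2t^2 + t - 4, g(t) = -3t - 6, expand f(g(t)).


Substitute g(t) into f:
f(g(t)) = -2*(-3t - 6)^2 + 1*(-3t - 6) + (-4)
(-3t - 6)^2 = 9t^2 + 36t + 36
Expand and combine: -18t^2 - 75t - 82


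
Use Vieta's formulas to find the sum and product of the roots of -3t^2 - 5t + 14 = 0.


For at^2+bt+c=0: sum = -b/a, product = c/a.
a=-3, b=-5, c=14
Sum = -(-5)/-3 = -5/3
Product = (14)/-3 = -14/3


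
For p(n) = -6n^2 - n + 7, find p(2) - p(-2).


p(2) = -19
p(-2) = -15
p(2) - p(-2) = -19 + 15 = -4


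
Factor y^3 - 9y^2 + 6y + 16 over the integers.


Try integer roots (divisors of 16). y=2: p(2)=0.
Divide out (y - 2): quotient is y^2 - 7y - 8.
Factor the quadratic: (y + 1)(y - 8)
Result: (y - 2)(y + 1)(y - 8)


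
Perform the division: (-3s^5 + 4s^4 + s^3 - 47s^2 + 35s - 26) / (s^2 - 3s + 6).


(-3s^5 + 4s^4 + s^3 - 47s^2 + 35s - 26) / (s^2 - 3s + 6)
Step 1: -3s^3 * (s^2 - 3s + 6) = -3s^5 + 9s^4 - 18s^3; subtract.
Step 2: -5s^2 * (s^2 - 3s + 6) = -5s^4 + 15s^3 - 30s^2; subtract.
Step 3: 4s * (s^2 - 3s + 6) = 4s^3 - 12s^2 + 24s; subtract.
Step 4: -5 * (s^2 - 3s + 6) = -5s^2 + 15s - 30; subtract.
Quotient: -3s^3 - 5s^2 + 4s - 5, Remainder: -4s + 4


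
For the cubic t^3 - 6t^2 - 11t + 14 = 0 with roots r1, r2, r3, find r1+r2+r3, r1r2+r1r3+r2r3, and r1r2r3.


Monic cubic t^3+bt^2+ct+d=0: sum=-b, pairwise sum=c, product=-d.
b=-6, c=-11, d=14
r1+r2+r3 = 6
r1r2+r1r3+r2r3 = -11
r1r2r3 = -14


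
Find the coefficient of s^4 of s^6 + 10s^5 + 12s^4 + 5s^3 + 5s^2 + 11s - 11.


Read off the coefficient of s^4: 12


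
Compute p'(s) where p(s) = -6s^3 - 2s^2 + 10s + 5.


Apply the power rule term by term:
  d/ds(-6s^3) = -18s^2
  d/ds(-2s^2) = -4s
  d/ds(10s) = 10
  d/ds(5) = 0
p'(s) = -18s^2 - 4s + 10


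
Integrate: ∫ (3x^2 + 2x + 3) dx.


Reverse power rule on each term:
  ∫ 3x^2 dx = x^3
  ∫ 2x dx = x^2
  ∫ 3 dx = 3x
F(x) = x^3 + x^2 + 3x + C


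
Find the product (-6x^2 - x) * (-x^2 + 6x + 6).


Distribute each term of the first polynomial:
  (-6x^2)(-x^2 + 6x + 6) = 6x^4 - 36x^3 - 36x^2
  (-x)(-x^2 + 6x + 6) = x^3 - 6x^2 - 6x
Sum: 6x^4 - 35x^3 - 42x^2 - 6x


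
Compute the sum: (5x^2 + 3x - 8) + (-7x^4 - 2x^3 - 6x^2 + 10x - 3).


Align terms by degree and add:
  5x^2 + 3x - 8
  -7x^4 - 2x^3 - 6x^2 + 10x - 3
= -7x^4 - 2x^3 - x^2 + 13x - 11


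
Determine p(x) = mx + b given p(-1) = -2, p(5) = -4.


p(x) = mx + b. Using p(-1)=-2, p(5)=-4:
m = (-2 + 4)/(-1 - 5) = 2/-6 = -1/3
b = -2 - m*(-1) = -2 - 1/3 = -7/3
p(x) = -(1/3)x - (7/3)


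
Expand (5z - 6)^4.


Expand (5z - 6)^4 by repeated multiplication:
  (5z - 6)^2 = 25z^2 - 60z + 36
  (5z - 6)^3 = 125z^3 - 450z^2 + 540z - 216
= 625z^4 - 3000z^3 + 5400z^2 - 4320z + 1296


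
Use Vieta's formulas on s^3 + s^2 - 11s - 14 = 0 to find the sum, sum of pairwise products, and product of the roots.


Monic cubic s^3+bs^2+cs+d=0: sum=-b, pairwise sum=c, product=-d.
b=1, c=-11, d=-14
r1+r2+r3 = -1
r1r2+r1r3+r2r3 = -11
r1r2r3 = 14


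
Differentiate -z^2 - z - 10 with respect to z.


Apply the power rule term by term:
  d/dz(-z^2) = -2z
  d/dz(-z) = -1
  d/dz(-10) = 0
p'(z) = -2z - 1


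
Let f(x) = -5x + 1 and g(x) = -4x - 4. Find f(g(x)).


Substitute g(x) into f:
f(g(x)) = -5*(-4x - 4) + 1
Expand and combine: 20x + 21


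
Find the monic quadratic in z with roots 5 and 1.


p(z) = (z - 5)(z - 1)
Expand: z^2 - 6z + 5


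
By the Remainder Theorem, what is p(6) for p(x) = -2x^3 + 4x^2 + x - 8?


By the Remainder Theorem, the remainder equals p(6):
  -2*(6)^3 = -432
  4*(6)^2 = 144
  1*(6)^1 = 6
  constant: -8
Sum: -432 + 144 + 6 - 8 = -290


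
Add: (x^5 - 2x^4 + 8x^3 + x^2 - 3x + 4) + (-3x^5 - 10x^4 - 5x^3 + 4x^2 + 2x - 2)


Align terms by degree and add:
  x^5 - 2x^4 + 8x^3 + x^2 - 3x + 4
  -3x^5 - 10x^4 - 5x^3 + 4x^2 + 2x - 2
= -2x^5 - 12x^4 + 3x^3 + 5x^2 - x + 2


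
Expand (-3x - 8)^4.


Expand (-3x - 8)^4 by repeated multiplication:
  (-3x - 8)^2 = 9x^2 + 48x + 64
  (-3x - 8)^3 = -27x^3 - 216x^2 - 576x - 512
= 81x^4 + 864x^3 + 3456x^2 + 6144x + 4096


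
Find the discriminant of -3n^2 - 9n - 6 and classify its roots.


D = b^2 - 4ac = (-9)^2 - 4(-3)(-6) = 81 - 72 = 9
Since D > 0: two distinct rational roots


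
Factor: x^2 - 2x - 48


Roots satisfy r1 + r2 = -b/a = 2 and r1*r2 = c/a = -48.
So r1 = -6, r2 = 8.
x^2 - 2x - 48 = (x - r1)(x - r2) = (x + 6)(x - 8)


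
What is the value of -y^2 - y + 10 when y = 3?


Using direct substitution:
  -1 * (3)^2 = -9
  -1 * (3)^1 = -3
  constant: 10
Sum = -9 - 3 + 10 = -2


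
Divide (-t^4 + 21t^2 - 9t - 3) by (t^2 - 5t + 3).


(-t^4 + 21t^2 - 9t - 3) / (t^2 - 5t + 3)
Step 1: -t^2 * (t^2 - 5t + 3) = -t^4 + 5t^3 - 3t^2; subtract.
Step 2: -5t * (t^2 - 5t + 3) = -5t^3 + 25t^2 - 15t; subtract.
Step 3: -1 * (t^2 - 5t + 3) = -t^2 + 5t - 3; subtract.
Quotient: -t^2 - 5t - 1, Remainder: t


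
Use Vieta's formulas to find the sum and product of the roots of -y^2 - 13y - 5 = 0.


For ay^2+by+c=0: sum = -b/a, product = c/a.
a=-1, b=-13, c=-5
Sum = -(-13)/-1 = -13
Product = (-5)/-1 = 5


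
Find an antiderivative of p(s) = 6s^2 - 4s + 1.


Reverse power rule on each term:
  ∫ 6s^2 ds = 2s^3
  ∫ -4s ds = -2s^2
  ∫ 1 ds = s
F(s) = 2s^3 - 2s^2 + s + C


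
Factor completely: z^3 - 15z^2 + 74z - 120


Try integer roots (divisors of -120). z=6: p(6)=0.
Divide out (z - 6): quotient is z^2 - 9z + 20.
Factor the quadratic: (z - 5)(z - 4)
Result: (z - 6)(z - 5)(z - 4)


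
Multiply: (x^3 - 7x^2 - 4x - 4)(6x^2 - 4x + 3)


Distribute each term of the first polynomial:
  (x^3)(6x^2 - 4x + 3) = 6x^5 - 4x^4 + 3x^3
  (-7x^2)(6x^2 - 4x + 3) = -42x^4 + 28x^3 - 21x^2
  (-4x)(6x^2 - 4x + 3) = -24x^3 + 16x^2 - 12x
  (-4)(6x^2 - 4x + 3) = -24x^2 + 16x - 12
Sum: 6x^5 - 46x^4 + 7x^3 - 29x^2 + 4x - 12


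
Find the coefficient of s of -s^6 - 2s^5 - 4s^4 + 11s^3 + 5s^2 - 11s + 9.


Read off the coefficient of s: -11


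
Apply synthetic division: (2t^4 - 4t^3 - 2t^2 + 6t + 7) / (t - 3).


Synthetic division with c = 3. Coefficients: 2, -4, -2, 6, 7
Bring down 2.
  2 * 3 = 6; 6 - 4 = 2
  2 * 3 = 6; 6 - 2 = 4
  4 * 3 = 12; 12 + 6 = 18
  18 * 3 = 54; 54 + 7 = 61
Quotient: 2t^3 + 2t^2 + 4t + 18, Remainder: 61


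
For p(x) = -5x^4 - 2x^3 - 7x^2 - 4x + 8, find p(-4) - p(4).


p(-4) = -1240
p(4) = -1528
p(-4) - p(4) = -1240 + 1528 = 288


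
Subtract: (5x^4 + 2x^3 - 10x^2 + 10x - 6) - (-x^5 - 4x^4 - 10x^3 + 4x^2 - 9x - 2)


Distribute the minus sign:
  (5x^4 + 2x^3 - 10x^2 + 10x - 6)
- (-x^5 - 4x^4 - 10x^3 + 4x^2 - 9x - 2)
Negate second polynomial: x^5 + 4x^4 + 10x^3 - 4x^2 + 9x + 2
Add: x^5 + 9x^4 + 12x^3 - 14x^2 + 19x - 4


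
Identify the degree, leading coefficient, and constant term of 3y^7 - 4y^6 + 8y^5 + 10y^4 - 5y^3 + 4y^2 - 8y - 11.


Highest power of y is 7, with coefficient 3. Constant term is -11.
Degree = 7, leading coefficient = 3, constant term = -11


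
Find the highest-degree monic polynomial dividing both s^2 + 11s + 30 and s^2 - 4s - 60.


Factor each:
  s^2 + 11s + 30 = (s + 6)(s + 5)
  s^2 - 4s - 60 = (s + 6)(s - 10)
Common monic factor: s + 6


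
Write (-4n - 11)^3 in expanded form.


Expand (-4n - 11)^3 by repeated multiplication:
  (-4n - 11)^2 = 16n^2 + 88n + 121
= -64n^3 - 528n^2 - 1452n - 1331


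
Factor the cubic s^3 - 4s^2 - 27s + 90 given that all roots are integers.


Try integer roots (divisors of 90). s=6: p(6)=0.
Divide out (s - 6): quotient is s^2 + 2s - 15.
Factor the quadratic: (s - 3)(s + 5)
Result: (s - 6)(s - 3)(s + 5)


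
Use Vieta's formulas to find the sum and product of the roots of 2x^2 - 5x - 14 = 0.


For ax^2+bx+c=0: sum = -b/a, product = c/a.
a=2, b=-5, c=-14
Sum = -(-5)/2 = 5/2
Product = (-14)/2 = -7


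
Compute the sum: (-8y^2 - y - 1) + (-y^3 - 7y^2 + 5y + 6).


Align terms by degree and add:
  -8y^2 - y - 1
  -y^3 - 7y^2 + 5y + 6
= -y^3 - 15y^2 + 4y + 5


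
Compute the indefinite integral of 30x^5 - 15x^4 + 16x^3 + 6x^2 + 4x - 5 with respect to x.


Reverse power rule on each term:
  ∫ 30x^5 dx = 5x^6
  ∫ -15x^4 dx = -3x^5
  ∫ 16x^3 dx = 4x^4
  ∫ 6x^2 dx = 2x^3
  ∫ 4x dx = 2x^2
  ∫ -5 dx = -5x
F(x) = 5x^6 - 3x^5 + 4x^4 + 2x^3 + 2x^2 - 5x + C


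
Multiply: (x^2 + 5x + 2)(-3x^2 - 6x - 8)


Distribute each term of the first polynomial:
  (x^2)(-3x^2 - 6x - 8) = -3x^4 - 6x^3 - 8x^2
  (5x)(-3x^2 - 6x - 8) = -15x^3 - 30x^2 - 40x
  (2)(-3x^2 - 6x - 8) = -6x^2 - 12x - 16
Sum: -3x^4 - 21x^3 - 44x^2 - 52x - 16


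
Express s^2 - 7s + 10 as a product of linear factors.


Roots satisfy r1 + r2 = -b/a = 7 and r1*r2 = c/a = 10.
So r1 = 5, r2 = 2.
s^2 - 7s + 10 = (s - r1)(s - r2) = (s - 5)(s - 2)


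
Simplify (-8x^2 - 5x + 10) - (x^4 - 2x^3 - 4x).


Distribute the minus sign:
  (-8x^2 - 5x + 10)
- (x^4 - 2x^3 - 4x)
Negate second polynomial: -x^4 + 2x^3 + 4x
Add: -x^4 + 2x^3 - 8x^2 - x + 10


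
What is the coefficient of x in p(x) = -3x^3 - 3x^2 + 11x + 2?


Read off the coefficient of x: 11


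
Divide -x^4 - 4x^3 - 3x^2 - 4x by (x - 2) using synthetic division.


Synthetic division with c = 2. Coefficients: -1, -4, -3, -4, 0
Bring down -1.
  -1 * 2 = -2; -2 - 4 = -6
  -6 * 2 = -12; -12 - 3 = -15
  -15 * 2 = -30; -30 - 4 = -34
  -34 * 2 = -68; -68 + 0 = -68
Quotient: -x^3 - 6x^2 - 15x - 34, Remainder: -68


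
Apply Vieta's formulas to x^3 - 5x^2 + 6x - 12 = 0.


Monic cubic x^3+bx^2+cx+d=0: sum=-b, pairwise sum=c, product=-d.
b=-5, c=6, d=-12
r1+r2+r3 = 5
r1r2+r1r3+r2r3 = 6
r1r2r3 = 12


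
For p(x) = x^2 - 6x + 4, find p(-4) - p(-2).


p(-4) = 44
p(-2) = 20
p(-4) - p(-2) = 44 - 20 = 24


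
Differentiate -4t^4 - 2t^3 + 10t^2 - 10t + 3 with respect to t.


Apply the power rule term by term:
  d/dt(-4t^4) = -16t^3
  d/dt(-2t^3) = -6t^2
  d/dt(10t^2) = 20t
  d/dt(-10t) = -10
  d/dt(3) = 0
p'(t) = -16t^3 - 6t^2 + 20t - 10


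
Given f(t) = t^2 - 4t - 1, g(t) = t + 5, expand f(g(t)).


Substitute g(t) into f:
f(g(t)) = 1*(t + 5)^2 + (-4)*(t + 5) + (-1)
(t + 5)^2 = t^2 + 10t + 25
Expand and combine: t^2 + 6t + 4


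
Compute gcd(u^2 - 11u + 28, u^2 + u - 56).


Factor each:
  u^2 - 11u + 28 = (u - 7)(u - 4)
  u^2 + u - 56 = (u - 7)(u + 8)
Common monic factor: u - 7


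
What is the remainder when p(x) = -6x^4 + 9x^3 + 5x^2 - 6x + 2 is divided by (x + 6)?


By the Remainder Theorem, the remainder equals p(-6):
  -6*(-6)^4 = -7776
  9*(-6)^3 = -1944
  5*(-6)^2 = 180
  -6*(-6)^1 = 36
  constant: 2
Sum: -7776 - 1944 + 180 + 36 + 2 = -9502


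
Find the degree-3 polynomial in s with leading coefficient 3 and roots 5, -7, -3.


p(s) = 3(s - 5)(s + 7)(s + 3)
Expand: 3s^3 + 15s^2 - 87s - 315


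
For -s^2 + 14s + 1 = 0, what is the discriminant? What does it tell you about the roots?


D = b^2 - 4ac = (14)^2 - 4(-1)(1) = 196 + 4 = 200
Since D > 0: two distinct irrational roots


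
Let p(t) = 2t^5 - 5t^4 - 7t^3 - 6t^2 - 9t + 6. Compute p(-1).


Using direct substitution:
  2 * (-1)^5 = -2
  -5 * (-1)^4 = -5
  -7 * (-1)^3 = 7
  -6 * (-1)^2 = -6
  -9 * (-1)^1 = 9
  constant: 6
Sum = -2 - 5 + 7 - 6 + 9 + 6 = 9


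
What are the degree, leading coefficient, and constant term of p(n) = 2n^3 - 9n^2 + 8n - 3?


Highest power of n is 3, with coefficient 2. Constant term is -3.
Degree = 3, leading coefficient = 2, constant term = -3


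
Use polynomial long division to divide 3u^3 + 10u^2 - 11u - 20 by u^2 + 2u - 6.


(3u^3 + 10u^2 - 11u - 20) / (u^2 + 2u - 6)
Step 1: 3u * (u^2 + 2u - 6) = 3u^3 + 6u^2 - 18u; subtract.
Step 2: 4 * (u^2 + 2u - 6) = 4u^2 + 8u - 24; subtract.
Quotient: 3u + 4, Remainder: -u + 4


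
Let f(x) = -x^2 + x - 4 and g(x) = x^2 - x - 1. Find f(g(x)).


Substitute g(x) into f:
f(g(x)) = -1*(x^2 - x - 1)^2 + 1*(x^2 - x - 1) + (-4)
(x^2 - x - 1)^2 = x^4 - 2x^3 - x^2 + 2x + 1
Expand and combine: -x^4 + 2x^3 + 2x^2 - 3x - 6


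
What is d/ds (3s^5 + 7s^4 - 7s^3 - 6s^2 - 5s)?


Apply the power rule term by term:
  d/ds(3s^5) = 15s^4
  d/ds(7s^4) = 28s^3
  d/ds(-7s^3) = -21s^2
  d/ds(-6s^2) = -12s
  d/ds(-5s) = -5
p'(s) = 15s^4 + 28s^3 - 21s^2 - 12s - 5


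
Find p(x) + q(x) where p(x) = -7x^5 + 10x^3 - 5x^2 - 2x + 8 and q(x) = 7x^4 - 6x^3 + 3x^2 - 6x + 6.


Align terms by degree and add:
  -7x^5 + 10x^3 - 5x^2 - 2x + 8
+ 7x^4 - 6x^3 + 3x^2 - 6x + 6
= -7x^5 + 7x^4 + 4x^3 - 2x^2 - 8x + 14


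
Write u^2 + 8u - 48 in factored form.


Roots satisfy r1 + r2 = -b/a = -8 and r1*r2 = c/a = -48.
So r1 = 4, r2 = -12.
u^2 + 8u - 48 = (u - r1)(u - r2) = (u - 4)(u + 12)


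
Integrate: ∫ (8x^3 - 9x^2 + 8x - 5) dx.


Reverse power rule on each term:
  ∫ 8x^3 dx = 2x^4
  ∫ -9x^2 dx = -3x^3
  ∫ 8x dx = 4x^2
  ∫ -5 dx = -5x
F(x) = 2x^4 - 3x^3 + 4x^2 - 5x + C


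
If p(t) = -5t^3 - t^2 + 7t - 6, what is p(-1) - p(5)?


p(-1) = -9
p(5) = -621
p(-1) - p(5) = -9 + 621 = 612


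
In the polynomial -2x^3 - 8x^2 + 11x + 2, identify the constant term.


Read off the constant term: 2


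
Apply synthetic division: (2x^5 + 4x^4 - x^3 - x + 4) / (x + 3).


Synthetic division with c = -3. Coefficients: 2, 4, -1, 0, -1, 4
Bring down 2.
  2 * -3 = -6; -6 + 4 = -2
  -2 * -3 = 6; 6 - 1 = 5
  5 * -3 = -15; -15 + 0 = -15
  -15 * -3 = 45; 45 - 1 = 44
  44 * -3 = -132; -132 + 4 = -128
Quotient: 2x^4 - 2x^3 + 5x^2 - 15x + 44, Remainder: -128


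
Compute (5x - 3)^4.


Expand (5x - 3)^4 by repeated multiplication:
  (5x - 3)^2 = 25x^2 - 30x + 9
  (5x - 3)^3 = 125x^3 - 225x^2 + 135x - 27
= 625x^4 - 1500x^3 + 1350x^2 - 540x + 81


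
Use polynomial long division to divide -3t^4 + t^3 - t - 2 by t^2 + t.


(-3t^4 + t^3 - t - 2) / (t^2 + t)
Step 1: -3t^2 * (t^2 + t) = -3t^4 - 3t^3; subtract.
Step 2: 4t * (t^2 + t) = 4t^3 + 4t^2; subtract.
Step 3: -4 * (t^2 + t) = -4t^2 - 4t; subtract.
Quotient: -3t^2 + 4t - 4, Remainder: 3t - 2


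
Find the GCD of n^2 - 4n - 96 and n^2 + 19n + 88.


Factor each:
  n^2 - 4n - 96 = (n + 8)(n - 12)
  n^2 + 19n + 88 = (n + 8)(n + 11)
Common monic factor: n + 8


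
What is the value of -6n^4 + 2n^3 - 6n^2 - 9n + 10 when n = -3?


Using direct substitution:
  -6 * (-3)^4 = -486
  2 * (-3)^3 = -54
  -6 * (-3)^2 = -54
  -9 * (-3)^1 = 27
  constant: 10
Sum = -486 - 54 - 54 + 27 + 10 = -557


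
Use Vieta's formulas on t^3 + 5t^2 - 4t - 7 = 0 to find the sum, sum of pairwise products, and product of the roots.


Monic cubic t^3+bt^2+ct+d=0: sum=-b, pairwise sum=c, product=-d.
b=5, c=-4, d=-7
r1+r2+r3 = -5
r1r2+r1r3+r2r3 = -4
r1r2r3 = 7


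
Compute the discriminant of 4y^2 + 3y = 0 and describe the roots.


D = b^2 - 4ac = (3)^2 - 4(4)(0) = 9 = 9
Since D > 0: two distinct rational roots


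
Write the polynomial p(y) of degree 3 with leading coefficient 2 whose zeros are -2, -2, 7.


p(y) = 2(y + 2)(y + 2)(y - 7)
Expand: 2y^3 - 6y^2 - 48y - 56


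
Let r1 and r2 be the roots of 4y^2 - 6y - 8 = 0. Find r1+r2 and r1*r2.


For ay^2+by+c=0: sum = -b/a, product = c/a.
a=4, b=-6, c=-8
Sum = -(-6)/4 = 3/2
Product = (-8)/4 = -2


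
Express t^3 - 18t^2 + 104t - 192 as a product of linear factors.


Try integer roots (divisors of -192). t=4: p(4)=0.
Divide out (t - 4): quotient is t^2 - 14t + 48.
Factor the quadratic: (t - 6)(t - 8)
Result: (t - 4)(t - 6)(t - 8)


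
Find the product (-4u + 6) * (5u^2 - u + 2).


Distribute each term of the first polynomial:
  (-4u)(5u^2 - u + 2) = -20u^3 + 4u^2 - 8u
  (6)(5u^2 - u + 2) = 30u^2 - 6u + 12
Sum: -20u^3 + 34u^2 - 14u + 12


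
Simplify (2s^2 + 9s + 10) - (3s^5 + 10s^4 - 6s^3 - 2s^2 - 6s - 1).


Distribute the minus sign:
  (2s^2 + 9s + 10)
- (3s^5 + 10s^4 - 6s^3 - 2s^2 - 6s - 1)
Negate second polynomial: -3s^5 - 10s^4 + 6s^3 + 2s^2 + 6s + 1
Add: -3s^5 - 10s^4 + 6s^3 + 4s^2 + 15s + 11


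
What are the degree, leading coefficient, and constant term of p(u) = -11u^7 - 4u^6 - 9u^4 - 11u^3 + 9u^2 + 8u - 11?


Highest power of u is 7, with coefficient -11. Constant term is -11.
Degree = 7, leading coefficient = -11, constant term = -11


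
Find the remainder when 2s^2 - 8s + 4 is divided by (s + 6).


By the Remainder Theorem, the remainder equals p(-6):
  2*(-6)^2 = 72
  -8*(-6)^1 = 48
  constant: 4
Sum: 72 + 48 + 4 = 124


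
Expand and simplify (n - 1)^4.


Expand (n - 1)^4 by repeated multiplication:
  (n - 1)^2 = n^2 - 2n + 1
  (n - 1)^3 = n^3 - 3n^2 + 3n - 1
= n^4 - 4n^3 + 6n^2 - 4n + 1


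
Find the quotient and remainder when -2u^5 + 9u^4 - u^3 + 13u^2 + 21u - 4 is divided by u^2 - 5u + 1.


(-2u^5 + 9u^4 - u^3 + 13u^2 + 21u - 4) / (u^2 - 5u + 1)
Step 1: -2u^3 * (u^2 - 5u + 1) = -2u^5 + 10u^4 - 2u^3; subtract.
Step 2: -u^2 * (u^2 - 5u + 1) = -u^4 + 5u^3 - u^2; subtract.
Step 3: -4u * (u^2 - 5u + 1) = -4u^3 + 20u^2 - 4u; subtract.
Step 4: -6 * (u^2 - 5u + 1) = -6u^2 + 30u - 6; subtract.
Quotient: -2u^3 - u^2 - 4u - 6, Remainder: -5u + 2


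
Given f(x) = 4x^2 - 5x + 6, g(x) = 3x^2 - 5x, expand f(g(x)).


Substitute g(x) into f:
f(g(x)) = 4*(3x^2 - 5x)^2 + (-5)*(3x^2 - 5x) + 6
(3x^2 - 5x)^2 = 9x^4 - 30x^3 + 25x^2
Expand and combine: 36x^4 - 120x^3 + 85x^2 + 25x + 6


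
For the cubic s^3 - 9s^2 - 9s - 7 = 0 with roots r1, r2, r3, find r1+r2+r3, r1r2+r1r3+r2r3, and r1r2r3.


Monic cubic s^3+bs^2+cs+d=0: sum=-b, pairwise sum=c, product=-d.
b=-9, c=-9, d=-7
r1+r2+r3 = 9
r1r2+r1r3+r2r3 = -9
r1r2r3 = 7


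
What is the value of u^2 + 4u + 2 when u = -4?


Using direct substitution:
  1 * (-4)^2 = 16
  4 * (-4)^1 = -16
  constant: 2
Sum = 16 - 16 + 2 = 2


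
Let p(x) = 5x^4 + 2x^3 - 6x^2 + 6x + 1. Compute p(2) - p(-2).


p(2) = 85
p(-2) = 29
p(2) - p(-2) = 85 - 29 = 56


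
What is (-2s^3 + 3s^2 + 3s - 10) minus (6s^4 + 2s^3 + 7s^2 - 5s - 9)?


Distribute the minus sign:
  (-2s^3 + 3s^2 + 3s - 10)
- (6s^4 + 2s^3 + 7s^2 - 5s - 9)
Negate second polynomial: -6s^4 - 2s^3 - 7s^2 + 5s + 9
Add: -6s^4 - 4s^3 - 4s^2 + 8s - 1


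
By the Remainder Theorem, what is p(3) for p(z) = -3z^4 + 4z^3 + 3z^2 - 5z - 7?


By the Remainder Theorem, the remainder equals p(3):
  -3*(3)^4 = -243
  4*(3)^3 = 108
  3*(3)^2 = 27
  -5*(3)^1 = -15
  constant: -7
Sum: -243 + 108 + 27 - 15 - 7 = -130


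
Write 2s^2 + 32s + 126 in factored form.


Roots satisfy r1 + r2 = -b/a = -16 and r1*r2 = c/a = 63.
So r1 = -7, r2 = -9.
2s^2 + 32s + 126 = 2(s - r1)(s - r2) = 2(s + 7)(s + 9)


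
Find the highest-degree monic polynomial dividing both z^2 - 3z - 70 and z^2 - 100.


Factor each:
  z^2 - 3z - 70 = (z - 10)(z + 7)
  z^2 - 100 = (z - 10)(z + 10)
Common monic factor: z - 10


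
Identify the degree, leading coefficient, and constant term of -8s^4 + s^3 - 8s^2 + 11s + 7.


Highest power of s is 4, with coefficient -8. Constant term is 7.
Degree = 4, leading coefficient = -8, constant term = 7


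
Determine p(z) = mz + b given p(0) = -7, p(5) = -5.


p(z) = mz + b. Using p(0)=-7, p(5)=-5:
m = (-7 + 5)/(0 - 5) = -2/-5 = 2/5
b = -7 - m*(0) = -7 = -7
p(z) = (2/5)z - 7


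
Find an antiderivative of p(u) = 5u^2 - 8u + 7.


Reverse power rule on each term:
  ∫ 5u^2 du = (5/3)u^3
  ∫ -8u du = -4u^2
  ∫ 7 du = 7u
F(u) = (5/3)u^3 - 4u^2 + 7u + C


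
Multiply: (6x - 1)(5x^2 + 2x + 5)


Distribute each term of the first polynomial:
  (6x)(5x^2 + 2x + 5) = 30x^3 + 12x^2 + 30x
  (-1)(5x^2 + 2x + 5) = -5x^2 - 2x - 5
Sum: 30x^3 + 7x^2 + 28x - 5


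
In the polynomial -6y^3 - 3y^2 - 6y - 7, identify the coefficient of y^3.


Read off the coefficient of y^3: -6


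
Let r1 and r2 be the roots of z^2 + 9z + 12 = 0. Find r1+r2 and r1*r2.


For az^2+bz+c=0: sum = -b/a, product = c/a.
a=1, b=9, c=12
Sum = -(9)/1 = -9
Product = (12)/1 = 12


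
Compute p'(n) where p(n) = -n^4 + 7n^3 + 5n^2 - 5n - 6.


Apply the power rule term by term:
  d/dn(-n^4) = -4n^3
  d/dn(7n^3) = 21n^2
  d/dn(5n^2) = 10n
  d/dn(-5n) = -5
  d/dn(-6) = 0
p'(n) = -4n^3 + 21n^2 + 10n - 5


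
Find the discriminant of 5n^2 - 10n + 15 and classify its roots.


D = b^2 - 4ac = (-10)^2 - 4(5)(15) = 100 - 300 = -200
Since D < 0: two complex conjugate roots (no real roots)


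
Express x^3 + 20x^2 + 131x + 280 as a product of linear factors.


Try integer roots (divisors of 280). x=-7: p(-7)=0.
Divide out (x + 7): quotient is x^2 + 13x + 40.
Factor the quadratic: (x + 5)(x + 8)
Result: (x + 7)(x + 5)(x + 8)


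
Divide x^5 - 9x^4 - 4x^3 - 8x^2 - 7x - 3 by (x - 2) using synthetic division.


Synthetic division with c = 2. Coefficients: 1, -9, -4, -8, -7, -3
Bring down 1.
  1 * 2 = 2; 2 - 9 = -7
  -7 * 2 = -14; -14 - 4 = -18
  -18 * 2 = -36; -36 - 8 = -44
  -44 * 2 = -88; -88 - 7 = -95
  -95 * 2 = -190; -190 - 3 = -193
Quotient: x^4 - 7x^3 - 18x^2 - 44x - 95, Remainder: -193
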